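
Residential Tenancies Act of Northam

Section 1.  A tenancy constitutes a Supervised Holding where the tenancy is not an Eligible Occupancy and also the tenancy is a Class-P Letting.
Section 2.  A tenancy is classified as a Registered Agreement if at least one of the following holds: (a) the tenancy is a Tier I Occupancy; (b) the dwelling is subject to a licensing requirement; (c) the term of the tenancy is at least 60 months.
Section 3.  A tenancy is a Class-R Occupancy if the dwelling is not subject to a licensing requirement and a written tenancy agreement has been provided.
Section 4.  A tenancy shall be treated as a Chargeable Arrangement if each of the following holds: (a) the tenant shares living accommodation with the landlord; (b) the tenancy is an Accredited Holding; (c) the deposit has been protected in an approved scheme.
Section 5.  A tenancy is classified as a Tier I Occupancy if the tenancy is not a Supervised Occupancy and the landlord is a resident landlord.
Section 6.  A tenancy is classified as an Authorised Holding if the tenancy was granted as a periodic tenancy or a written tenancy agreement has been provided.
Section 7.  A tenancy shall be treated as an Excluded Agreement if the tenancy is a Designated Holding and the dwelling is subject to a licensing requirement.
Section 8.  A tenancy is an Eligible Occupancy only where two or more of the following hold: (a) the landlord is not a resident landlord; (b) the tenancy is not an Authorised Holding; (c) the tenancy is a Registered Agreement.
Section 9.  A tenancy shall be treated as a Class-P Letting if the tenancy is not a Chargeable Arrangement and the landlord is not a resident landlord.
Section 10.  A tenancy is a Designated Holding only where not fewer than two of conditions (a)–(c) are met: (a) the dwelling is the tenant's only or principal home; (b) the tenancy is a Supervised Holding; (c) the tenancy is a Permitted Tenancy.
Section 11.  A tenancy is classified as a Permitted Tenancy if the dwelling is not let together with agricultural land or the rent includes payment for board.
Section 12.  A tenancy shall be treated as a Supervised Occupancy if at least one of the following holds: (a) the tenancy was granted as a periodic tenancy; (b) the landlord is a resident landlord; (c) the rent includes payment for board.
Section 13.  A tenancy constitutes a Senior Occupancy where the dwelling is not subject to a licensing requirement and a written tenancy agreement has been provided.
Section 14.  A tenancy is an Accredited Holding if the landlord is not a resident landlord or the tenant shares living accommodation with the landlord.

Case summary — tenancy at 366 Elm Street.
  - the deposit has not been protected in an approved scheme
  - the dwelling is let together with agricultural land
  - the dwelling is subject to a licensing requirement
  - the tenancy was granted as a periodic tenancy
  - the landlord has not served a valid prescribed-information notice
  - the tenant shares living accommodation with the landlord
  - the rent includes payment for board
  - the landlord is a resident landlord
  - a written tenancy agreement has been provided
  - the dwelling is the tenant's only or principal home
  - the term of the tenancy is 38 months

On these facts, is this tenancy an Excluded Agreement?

section 6 — Authorised Holding: [the tenancy was granted as a periodic tenancy? yes] OR [a written tenancy agreement has been provided? yes] → satisfied.
section 12 — Supervised Occupancy: [the tenancy was granted as a periodic tenancy? yes] OR [the landlord is a resident landlord? yes] OR [the rent includes payment for board? yes] → satisfied.
section 5 — Tier I Occupancy: [not a Supervised Occupancy (section 12)? no] AND [the landlord is a resident landlord? yes] → not satisfied.
section 2 — Registered Agreement: [Tier I Occupancy (section 5)? no] OR [the dwelling is subject to a licensing requirement? yes] OR [term of the tenancy: 38 months ≥ 60 months? no] → satisfied.
section 8 — Eligible Occupancy: the landlord is not a resident landlord? no; not an Authorised Holding (section 6)? no; Registered Agreement (section 2)? yes — 1 of 3 hold (need ≥2) → not satisfied.
section 14 — Accredited Holding: [the landlord is not a resident landlord? no] OR [the tenant shares living accommodation with the landlord? yes] → satisfied.
section 4 — Chargeable Arrangement: [the tenant shares living accommodation with the landlord? yes] AND [Accredited Holding (section 14)? yes] AND [the deposit has been protected in an approved scheme? no] → not satisfied.
section 9 — Class-P Letting: [not a Chargeable Arrangement (section 4)? yes] AND [the landlord is not a resident landlord? no] → not satisfied.
section 1 — Supervised Holding: [not an Eligible Occupancy (section 8)? yes] AND [Class-P Letting (section 9)? no] → not satisfied.
section 11 — Permitted Tenancy: [the dwelling is not let together with agricultural land? no] OR [the rent includes payment for board? yes] → satisfied.
section 10 — Designated Holding: the dwelling is the tenant's only or principal home? yes; Supervised Holding (section 1)? no; Permitted Tenancy (section 11)? yes — 2 of 3 hold (need ≥2) → satisfied.
section 7 — Excluded Agreement: [Designated Holding (section 10)? yes] AND [the dwelling is subject to a licensing requirement? yes] → satisfied.

Yes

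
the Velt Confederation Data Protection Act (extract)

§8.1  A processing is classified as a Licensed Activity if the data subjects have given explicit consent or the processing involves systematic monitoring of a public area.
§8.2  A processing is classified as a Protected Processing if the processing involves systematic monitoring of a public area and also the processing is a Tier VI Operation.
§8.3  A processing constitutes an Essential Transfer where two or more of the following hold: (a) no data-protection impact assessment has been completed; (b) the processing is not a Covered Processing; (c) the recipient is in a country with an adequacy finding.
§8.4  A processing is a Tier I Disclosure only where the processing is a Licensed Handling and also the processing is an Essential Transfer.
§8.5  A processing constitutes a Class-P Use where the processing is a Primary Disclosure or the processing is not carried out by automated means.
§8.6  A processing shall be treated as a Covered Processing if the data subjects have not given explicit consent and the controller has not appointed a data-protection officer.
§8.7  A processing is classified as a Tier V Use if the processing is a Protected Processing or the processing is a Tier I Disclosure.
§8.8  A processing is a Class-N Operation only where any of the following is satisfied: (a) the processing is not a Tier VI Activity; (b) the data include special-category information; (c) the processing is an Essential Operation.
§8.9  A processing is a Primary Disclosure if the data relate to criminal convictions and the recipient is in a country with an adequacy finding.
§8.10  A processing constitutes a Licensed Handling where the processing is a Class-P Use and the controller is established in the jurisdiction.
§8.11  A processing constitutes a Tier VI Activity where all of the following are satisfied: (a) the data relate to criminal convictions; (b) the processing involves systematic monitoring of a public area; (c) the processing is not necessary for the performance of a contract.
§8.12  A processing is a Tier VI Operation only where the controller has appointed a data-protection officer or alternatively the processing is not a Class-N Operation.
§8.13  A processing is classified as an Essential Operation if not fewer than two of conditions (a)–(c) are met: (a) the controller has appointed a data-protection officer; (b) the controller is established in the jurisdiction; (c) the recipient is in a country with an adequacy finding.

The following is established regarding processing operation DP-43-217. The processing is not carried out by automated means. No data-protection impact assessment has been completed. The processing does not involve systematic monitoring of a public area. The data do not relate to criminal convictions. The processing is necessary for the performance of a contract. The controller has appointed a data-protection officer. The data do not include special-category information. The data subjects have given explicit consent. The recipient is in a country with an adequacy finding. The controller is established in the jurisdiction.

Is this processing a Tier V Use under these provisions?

Yes

§8.11 — Tier VI Activity: [the data relate to criminal convictions? no] AND [the processing involves systematic monitoring of a public area? no] AND [the processing is not necessary for the performance of a contract? no] → not satisfied.
§8.13 — Essential Operation: the controller has appointed a data-protection officer? yes; the controller is established in the jurisdiction? yes; the recipient is in a country with an adequacy finding? yes — 3 of 3 hold (need ≥2) → satisfied.
§8.8 — Class-N Operation: [not a Tier VI Activity (§8.11)? yes] OR [the data include special-category information? no] OR [Essential Operation (§8.13)? yes] → satisfied.
§8.12 — Tier VI Operation: [the controller has appointed a data-protection officer? yes] OR [not a Class-N Operation (§8.8)? no] → satisfied.
§8.2 — Protected Processing: [the processing involves systematic monitoring of a public area? no] AND [Tier VI Operation (§8.12)? yes] → not satisfied.
§8.9 — Primary Disclosure: [the data relate to criminal convictions? no] AND [the recipient is in a country with an adequacy finding? yes] → not satisfied.
§8.5 — Class-P Use: [Primary Disclosure (§8.9)? no] OR [the processing is not carried out by automated means? yes] → satisfied.
§8.10 — Licensed Handling: [Class-P Use (§8.5)? yes] AND [the controller is established in the jurisdiction? yes] → satisfied.
§8.6 — Covered Processing: [the data subjects have not given explicit consent? no] AND [the controller has not appointed a data-protection officer? no] → not satisfied.
§8.3 — Essential Transfer: no data-protection impact assessment has been completed? yes; not a Covered Processing (§8.6)? yes; the recipient is in a country with an adequacy finding? yes — 3 of 3 hold (need ≥2) → satisfied.
§8.4 — Tier I Disclosure: [Licensed Handling (§8.10)? yes] AND [Essential Transfer (§8.3)? yes] → satisfied.
§8.7 — Tier V Use: [Protected Processing (§8.2)? no] OR [Tier I Disclosure (§8.4)? yes] → satisfied.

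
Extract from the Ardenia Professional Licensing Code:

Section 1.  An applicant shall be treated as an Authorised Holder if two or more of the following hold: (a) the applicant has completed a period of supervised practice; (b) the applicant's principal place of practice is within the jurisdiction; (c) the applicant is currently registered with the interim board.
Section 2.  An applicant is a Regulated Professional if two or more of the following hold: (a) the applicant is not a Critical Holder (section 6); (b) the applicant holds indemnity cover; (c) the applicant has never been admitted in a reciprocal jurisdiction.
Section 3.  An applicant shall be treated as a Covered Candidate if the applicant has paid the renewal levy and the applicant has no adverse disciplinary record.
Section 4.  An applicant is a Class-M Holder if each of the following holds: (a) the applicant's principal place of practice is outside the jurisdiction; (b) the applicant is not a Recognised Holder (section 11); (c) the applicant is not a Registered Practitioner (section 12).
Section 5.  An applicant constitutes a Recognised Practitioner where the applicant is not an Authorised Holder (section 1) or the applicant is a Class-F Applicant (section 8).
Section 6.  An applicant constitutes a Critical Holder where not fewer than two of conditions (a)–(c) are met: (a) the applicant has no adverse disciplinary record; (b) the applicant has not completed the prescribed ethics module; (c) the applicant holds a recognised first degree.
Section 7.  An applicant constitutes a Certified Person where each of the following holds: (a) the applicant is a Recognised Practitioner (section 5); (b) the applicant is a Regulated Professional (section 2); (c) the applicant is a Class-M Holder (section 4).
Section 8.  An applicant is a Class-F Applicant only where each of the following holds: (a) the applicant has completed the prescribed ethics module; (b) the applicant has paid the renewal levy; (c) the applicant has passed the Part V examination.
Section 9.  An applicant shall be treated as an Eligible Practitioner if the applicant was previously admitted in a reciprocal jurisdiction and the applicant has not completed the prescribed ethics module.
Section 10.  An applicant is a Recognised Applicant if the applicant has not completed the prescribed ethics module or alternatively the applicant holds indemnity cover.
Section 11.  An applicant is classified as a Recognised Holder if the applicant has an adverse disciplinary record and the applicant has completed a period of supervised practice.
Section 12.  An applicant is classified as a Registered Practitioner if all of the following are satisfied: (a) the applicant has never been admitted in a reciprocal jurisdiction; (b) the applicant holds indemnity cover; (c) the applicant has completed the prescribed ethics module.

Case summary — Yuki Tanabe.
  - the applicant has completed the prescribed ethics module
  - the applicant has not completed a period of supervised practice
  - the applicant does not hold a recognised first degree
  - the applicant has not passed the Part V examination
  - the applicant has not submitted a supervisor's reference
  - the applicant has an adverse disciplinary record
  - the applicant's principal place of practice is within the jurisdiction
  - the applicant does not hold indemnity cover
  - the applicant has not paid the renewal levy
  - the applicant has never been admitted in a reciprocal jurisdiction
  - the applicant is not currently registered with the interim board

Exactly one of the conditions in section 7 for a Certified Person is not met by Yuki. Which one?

section 1 — Authorised Holder: the applicant has completed a period of supervised practice? no; the applicant's principal place of practice is within the jurisdiction? yes; the applicant is currently registered with the interim board? no — 1 of 3 hold (need ≥2) → not satisfied.
section 8 — Class-F Applicant: [the applicant has completed the prescribed ethics module? yes] AND [the applicant has paid the renewal levy? no] AND [the applicant has passed the Part V examination? no] → not satisfied.
section 5 — Recognised Practitioner: [not an Authorised Holder (section 1)? yes] OR [Class-F Applicant (section 8)? no] → satisfied.
section 6 — Critical Holder: the applicant has no adverse disciplinary record? no; the applicant has not completed the prescribed ethics module? no; the applicant holds a recognised first degree? no — 0 of 3 hold (need ≥2) → not satisfied.
section 2 — Regulated Professional: not a Critical Holder (section 6)? yes; the applicant holds indemnity cover? no; the applicant has never been admitted in a reciprocal jurisdiction? yes — 2 of 3 hold (need ≥2) → satisfied.
section 11 — Recognised Holder: [the applicant has an adverse disciplinary record? yes] AND [the applicant has completed a period of supervised practice? no] → not satisfied.
section 12 — Registered Practitioner: [the applicant has never been admitted in a reciprocal jurisdiction? yes] AND [the applicant holds indemnity cover? no] AND [the applicant has completed the prescribed ethics module? yes] → not satisfied.
section 4 — Class-M Holder: [the applicant's principal place of practice is outside the jurisdiction? no] AND [not a Recognised Holder (section 11)? yes] AND [not a Registered Practitioner (section 12)? yes] → not satisfied.
section 7 — Certified Person: [Recognised Practitioner (section 5)? yes] AND [Regulated Professional (section 2)? yes] AND [Class-M Holder (section 4)? no] → not satisfied.

Class-M Holder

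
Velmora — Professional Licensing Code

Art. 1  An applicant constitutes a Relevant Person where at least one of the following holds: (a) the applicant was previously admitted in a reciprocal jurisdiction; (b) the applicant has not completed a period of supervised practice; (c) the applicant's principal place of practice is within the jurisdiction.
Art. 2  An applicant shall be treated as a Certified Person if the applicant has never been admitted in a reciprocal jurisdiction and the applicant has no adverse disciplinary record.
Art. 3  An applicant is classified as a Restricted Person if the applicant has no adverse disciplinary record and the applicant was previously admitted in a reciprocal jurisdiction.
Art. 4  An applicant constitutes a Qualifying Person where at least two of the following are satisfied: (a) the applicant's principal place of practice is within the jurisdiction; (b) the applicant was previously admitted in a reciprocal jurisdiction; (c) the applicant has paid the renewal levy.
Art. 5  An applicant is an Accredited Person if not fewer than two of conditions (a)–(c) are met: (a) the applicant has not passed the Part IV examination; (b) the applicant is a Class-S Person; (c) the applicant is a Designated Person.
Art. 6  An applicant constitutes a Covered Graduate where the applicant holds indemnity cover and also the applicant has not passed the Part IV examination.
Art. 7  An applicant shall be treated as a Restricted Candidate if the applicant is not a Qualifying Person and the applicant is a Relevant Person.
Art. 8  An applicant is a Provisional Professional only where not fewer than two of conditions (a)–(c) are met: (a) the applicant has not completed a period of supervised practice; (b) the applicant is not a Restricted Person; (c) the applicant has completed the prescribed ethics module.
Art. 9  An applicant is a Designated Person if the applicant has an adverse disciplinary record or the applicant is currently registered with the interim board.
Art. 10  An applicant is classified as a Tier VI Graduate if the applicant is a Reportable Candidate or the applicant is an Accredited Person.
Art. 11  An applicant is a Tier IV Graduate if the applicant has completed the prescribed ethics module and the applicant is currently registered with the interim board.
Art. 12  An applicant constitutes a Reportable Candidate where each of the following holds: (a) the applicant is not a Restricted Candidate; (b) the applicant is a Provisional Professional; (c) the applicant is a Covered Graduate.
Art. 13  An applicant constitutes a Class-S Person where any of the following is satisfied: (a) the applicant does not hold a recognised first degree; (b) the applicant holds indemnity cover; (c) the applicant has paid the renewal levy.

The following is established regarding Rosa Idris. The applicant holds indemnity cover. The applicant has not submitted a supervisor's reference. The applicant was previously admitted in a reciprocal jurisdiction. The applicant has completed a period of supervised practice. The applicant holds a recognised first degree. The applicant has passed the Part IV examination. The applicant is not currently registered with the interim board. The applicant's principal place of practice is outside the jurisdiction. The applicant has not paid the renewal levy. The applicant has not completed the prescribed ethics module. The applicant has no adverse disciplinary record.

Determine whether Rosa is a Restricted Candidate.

Yes

article 4 — Qualifying Person: the applicant's principal place of practice is within the jurisdiction? no; the applicant was previously admitted in a reciprocal jurisdiction? yes; the applicant has paid the renewal levy? no — 1 of 3 hold (need ≥2) → not satisfied.
article 1 — Relevant Person: [the applicant was previously admitted in a reciprocal jurisdiction? yes] OR [the applicant has not completed a period of supervised practice? no] OR [the applicant's principal place of practice is within the jurisdiction? no] → satisfied.
article 7 — Restricted Candidate: [not a Qualifying Person (article 4)? yes] AND [Relevant Person (article 1)? yes] → satisfied.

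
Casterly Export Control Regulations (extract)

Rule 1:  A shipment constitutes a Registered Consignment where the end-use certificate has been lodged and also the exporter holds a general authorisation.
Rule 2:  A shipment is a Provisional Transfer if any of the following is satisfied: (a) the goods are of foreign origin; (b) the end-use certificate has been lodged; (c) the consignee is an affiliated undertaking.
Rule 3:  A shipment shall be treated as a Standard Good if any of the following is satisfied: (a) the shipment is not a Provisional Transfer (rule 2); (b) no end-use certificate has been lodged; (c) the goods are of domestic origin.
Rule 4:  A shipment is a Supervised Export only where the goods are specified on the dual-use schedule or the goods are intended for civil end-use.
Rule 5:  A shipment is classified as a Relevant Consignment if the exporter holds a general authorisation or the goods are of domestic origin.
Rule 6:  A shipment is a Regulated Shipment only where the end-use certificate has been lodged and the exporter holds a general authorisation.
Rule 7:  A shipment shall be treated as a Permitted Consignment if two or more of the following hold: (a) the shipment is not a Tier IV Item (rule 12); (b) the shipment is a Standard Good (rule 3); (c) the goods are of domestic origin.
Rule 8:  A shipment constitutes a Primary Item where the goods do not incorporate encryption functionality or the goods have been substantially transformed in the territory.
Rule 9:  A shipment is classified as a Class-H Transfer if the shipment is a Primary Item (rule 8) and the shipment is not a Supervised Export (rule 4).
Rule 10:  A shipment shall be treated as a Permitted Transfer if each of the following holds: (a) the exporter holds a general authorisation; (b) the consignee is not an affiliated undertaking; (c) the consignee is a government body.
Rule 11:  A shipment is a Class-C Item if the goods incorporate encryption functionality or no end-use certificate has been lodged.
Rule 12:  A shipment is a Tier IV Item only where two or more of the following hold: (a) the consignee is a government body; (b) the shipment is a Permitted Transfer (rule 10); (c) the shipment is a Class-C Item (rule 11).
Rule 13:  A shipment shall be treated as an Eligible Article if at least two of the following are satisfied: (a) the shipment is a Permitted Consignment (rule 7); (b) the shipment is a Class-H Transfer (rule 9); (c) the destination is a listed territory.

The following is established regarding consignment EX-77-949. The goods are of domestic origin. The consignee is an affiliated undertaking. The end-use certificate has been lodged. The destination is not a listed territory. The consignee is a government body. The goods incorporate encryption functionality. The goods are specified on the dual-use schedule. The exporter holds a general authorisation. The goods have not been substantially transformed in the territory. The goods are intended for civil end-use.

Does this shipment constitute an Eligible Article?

No

rule 10 — Permitted Transfer: [the exporter holds a general authorisation? yes] AND [the consignee is not an affiliated undertaking? no] AND [the consignee is a government body? yes] → not satisfied.
rule 11 — Class-C Item: [the goods incorporate encryption functionality? yes] OR [no end-use certificate has been lodged? no] → satisfied.
rule 12 — Tier IV Item: the consignee is a government body? yes; Permitted Transfer (rule 10)? no; Class-C Item (rule 11)? yes — 2 of 3 hold (need ≥2) → satisfied.
rule 2 — Provisional Transfer: [the goods are of foreign origin? no] OR [the end-use certificate has been lodged? yes] OR [the consignee is an affiliated undertaking? yes] → satisfied.
rule 3 — Standard Good: [not a Provisional Transfer (rule 2)? no] OR [no end-use certificate has been lodged? no] OR [the goods are of domestic origin? yes] → satisfied.
rule 7 — Permitted Consignment: not a Tier IV Item (rule 12)? no; Standard Good (rule 3)? yes; the goods are of domestic origin? yes — 2 of 3 hold (need ≥2) → satisfied.
rule 8 — Primary Item: [the goods do not incorporate encryption functionality? no] OR [the goods have been substantially transformed in the territory? no] → not satisfied.
rule 4 — Supervised Export: [the goods are specified on the dual-use schedule? yes] OR [the goods are intended for civil end-use? yes] → satisfied.
rule 9 — Class-H Transfer: [Primary Item (rule 8)? no] AND [not a Supervised Export (rule 4)? no] → not satisfied.
rule 13 — Eligible Article: Permitted Consignment (rule 7)? yes; Class-H Transfer (rule 9)? no; the destination is a listed territory? no — 1 of 3 hold (need ≥2) → not satisfied.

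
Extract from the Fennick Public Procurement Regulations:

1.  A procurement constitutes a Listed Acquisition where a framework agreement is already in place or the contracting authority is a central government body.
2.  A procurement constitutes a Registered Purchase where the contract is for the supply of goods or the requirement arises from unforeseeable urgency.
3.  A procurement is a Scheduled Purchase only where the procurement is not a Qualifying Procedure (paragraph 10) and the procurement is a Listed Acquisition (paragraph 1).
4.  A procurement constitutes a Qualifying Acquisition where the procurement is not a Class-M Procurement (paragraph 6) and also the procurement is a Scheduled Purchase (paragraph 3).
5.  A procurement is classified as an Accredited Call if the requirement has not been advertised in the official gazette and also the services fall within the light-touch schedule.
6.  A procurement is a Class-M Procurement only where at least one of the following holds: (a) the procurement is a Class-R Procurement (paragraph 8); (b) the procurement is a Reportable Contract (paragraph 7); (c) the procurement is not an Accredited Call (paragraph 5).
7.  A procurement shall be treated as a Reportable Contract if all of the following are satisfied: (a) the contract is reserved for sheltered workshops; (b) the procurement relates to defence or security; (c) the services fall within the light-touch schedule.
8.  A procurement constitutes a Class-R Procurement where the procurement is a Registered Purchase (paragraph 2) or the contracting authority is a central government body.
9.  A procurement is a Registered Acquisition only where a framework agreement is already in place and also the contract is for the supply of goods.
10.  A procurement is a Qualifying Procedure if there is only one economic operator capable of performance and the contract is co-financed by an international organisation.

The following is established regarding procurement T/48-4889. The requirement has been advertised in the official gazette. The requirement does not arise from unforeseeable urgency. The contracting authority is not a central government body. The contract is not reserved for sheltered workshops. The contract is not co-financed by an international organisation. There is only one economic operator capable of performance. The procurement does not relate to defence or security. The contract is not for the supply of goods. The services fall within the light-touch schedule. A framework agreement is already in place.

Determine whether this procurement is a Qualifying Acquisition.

Under paragraph 2: the contract is for the supply of goods? no; or the requirement arises from unforeseeable urgency? no. So the procurement is not a Registered Purchase.
Under paragraph 8: Registered Purchase (paragraph 2)? no; or the contracting authority is a central government body? no. So the procurement is not a Class-R Procurement.
Under paragraph 7: the contract is reserved for sheltered workshops? no; and the procurement relates to defence or security? no; and the services fall within the light-touch schedule? yes. So the procurement is not a Reportable Contract.
Under paragraph 5: the requirement has not been advertised in the official gazette? no; and the services fall within the light-touch schedule? yes. So the procurement is not an Accredited Call.
Under paragraph 6: Class-R Procurement (paragraph 8)? no; or Reportable Contract (paragraph 7)? no; or not an Accredited Call (paragraph 5)? yes. So the procurement is a Class-M Procurement.
Under paragraph 10: there is only one economic operator capable of performance? yes; and the contract is co-financed by an international organisation? no. So the procurement is not a Qualifying Procedure.
Under paragraph 1: a framework agreement is already in place? yes; or the contracting authority is a central government body? no. So the procurement is a Listed Acquisition.
Under paragraph 3: not a Qualifying Procedure (paragraph 10)? yes; and Listed Acquisition (paragraph 1)? yes. So the procurement is a Scheduled Purchase.
Under paragraph 4: not a Class-M Procurement (paragraph 6)? no; and Scheduled Purchase (paragraph 3)? yes. So the procurement is not a Qualifying Acquisition.

No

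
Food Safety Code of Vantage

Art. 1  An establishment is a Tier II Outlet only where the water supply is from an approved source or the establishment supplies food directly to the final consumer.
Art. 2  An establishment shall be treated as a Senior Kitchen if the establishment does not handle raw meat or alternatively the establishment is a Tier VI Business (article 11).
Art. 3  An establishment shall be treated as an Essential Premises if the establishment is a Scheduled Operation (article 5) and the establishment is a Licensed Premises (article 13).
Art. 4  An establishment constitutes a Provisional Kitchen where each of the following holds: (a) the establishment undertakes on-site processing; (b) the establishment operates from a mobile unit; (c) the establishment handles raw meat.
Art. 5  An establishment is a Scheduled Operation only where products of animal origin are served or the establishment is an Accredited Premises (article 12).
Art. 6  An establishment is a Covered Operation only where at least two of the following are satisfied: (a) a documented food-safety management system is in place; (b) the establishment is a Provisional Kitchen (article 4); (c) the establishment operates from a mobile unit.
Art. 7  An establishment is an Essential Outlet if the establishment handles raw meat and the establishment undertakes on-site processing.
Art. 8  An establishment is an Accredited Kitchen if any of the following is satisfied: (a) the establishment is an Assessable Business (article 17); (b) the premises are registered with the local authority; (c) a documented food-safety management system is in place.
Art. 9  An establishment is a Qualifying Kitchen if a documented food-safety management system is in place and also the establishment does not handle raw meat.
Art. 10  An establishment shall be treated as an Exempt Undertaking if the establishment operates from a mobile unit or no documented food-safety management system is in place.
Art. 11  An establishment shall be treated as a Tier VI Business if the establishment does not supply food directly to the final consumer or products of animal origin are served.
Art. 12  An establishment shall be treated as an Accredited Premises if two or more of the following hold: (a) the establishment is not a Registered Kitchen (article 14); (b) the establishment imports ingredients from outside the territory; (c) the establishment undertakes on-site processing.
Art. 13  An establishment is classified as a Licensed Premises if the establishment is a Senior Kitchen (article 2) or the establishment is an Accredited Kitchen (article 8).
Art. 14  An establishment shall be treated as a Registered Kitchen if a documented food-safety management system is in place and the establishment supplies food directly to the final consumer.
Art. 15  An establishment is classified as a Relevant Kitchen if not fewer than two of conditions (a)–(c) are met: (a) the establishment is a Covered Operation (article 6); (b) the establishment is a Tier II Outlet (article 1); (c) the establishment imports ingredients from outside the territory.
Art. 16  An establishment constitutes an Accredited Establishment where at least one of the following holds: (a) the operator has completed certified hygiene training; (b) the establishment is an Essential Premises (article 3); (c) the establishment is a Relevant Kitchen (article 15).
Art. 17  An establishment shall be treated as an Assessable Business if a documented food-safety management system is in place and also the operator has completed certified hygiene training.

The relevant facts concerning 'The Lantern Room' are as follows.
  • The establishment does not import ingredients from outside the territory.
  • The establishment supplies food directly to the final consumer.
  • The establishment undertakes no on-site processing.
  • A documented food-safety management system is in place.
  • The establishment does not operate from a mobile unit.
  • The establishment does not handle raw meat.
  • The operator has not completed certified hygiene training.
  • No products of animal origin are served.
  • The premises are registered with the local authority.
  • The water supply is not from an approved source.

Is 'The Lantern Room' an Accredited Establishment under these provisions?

article 14 — Registered Kitchen: [a documented food-safety management system is in place? yes] AND [the establishment supplies food directly to the final consumer? yes] → satisfied.
article 12 — Accredited Premises: not a Registered Kitchen (article 14)? no; the establishment imports ingredients from outside the territory? no; the establishment undertakes on-site processing? no — 0 of 3 hold (need ≥2) → not satisfied.
article 5 — Scheduled Operation: [products of animal origin are served? no] OR [Accredited Premises (article 12)? no] → not satisfied.
article 11 — Tier VI Business: [the establishment does not supply food directly to the final consumer? no] OR [products of animal origin are served? no] → not satisfied.
article 2 — Senior Kitchen: [the establishment does not handle raw meat? yes] OR [Tier VI Business (article 11)? no] → satisfied.
article 17 — Assessable Business: [a documented food-safety management system is in place? yes] AND [the operator has completed certified hygiene training? no] → not satisfied.
article 8 — Accredited Kitchen: [Assessable Business (article 17)? no] OR [the premises are registered with the local authority? yes] OR [a documented food-safety management system is in place? yes] → satisfied.
article 13 — Licensed Premises: [Senior Kitchen (article 2)? yes] OR [Accredited Kitchen (article 8)? yes] → satisfied.
article 3 — Essential Premises: [Scheduled Operation (article 5)? no] AND [Licensed Premises (article 13)? yes] → not satisfied.
article 4 — Provisional Kitchen: [the establishment undertakes on-site processing? no] AND [the establishment operates from a mobile unit? no] AND [the establishment handles raw meat? no] → not satisfied.
article 6 — Covered Operation: a documented food-safety management system is in place? yes; Provisional Kitchen (article 4)? no; the establishment operates from a mobile unit? no — 1 of 3 hold (need ≥2) → not satisfied.
article 1 — Tier II Outlet: [the water supply is from an approved source? no] OR [the establishment supplies food directly to the final consumer? yes] → satisfied.
article 15 — Relevant Kitchen: Covered Operation (article 6)? no; Tier II Outlet (article 1)? yes; the establishment imports ingredients from outside the territory? no — 1 of 3 hold (need ≥2) → not satisfied.
article 16 — Accredited Establishment: [the operator has completed certified hygiene training? no] OR [Essential Premises (article 3)? no] OR [Relevant Kitchen (article 15)? no] → not satisfied.

No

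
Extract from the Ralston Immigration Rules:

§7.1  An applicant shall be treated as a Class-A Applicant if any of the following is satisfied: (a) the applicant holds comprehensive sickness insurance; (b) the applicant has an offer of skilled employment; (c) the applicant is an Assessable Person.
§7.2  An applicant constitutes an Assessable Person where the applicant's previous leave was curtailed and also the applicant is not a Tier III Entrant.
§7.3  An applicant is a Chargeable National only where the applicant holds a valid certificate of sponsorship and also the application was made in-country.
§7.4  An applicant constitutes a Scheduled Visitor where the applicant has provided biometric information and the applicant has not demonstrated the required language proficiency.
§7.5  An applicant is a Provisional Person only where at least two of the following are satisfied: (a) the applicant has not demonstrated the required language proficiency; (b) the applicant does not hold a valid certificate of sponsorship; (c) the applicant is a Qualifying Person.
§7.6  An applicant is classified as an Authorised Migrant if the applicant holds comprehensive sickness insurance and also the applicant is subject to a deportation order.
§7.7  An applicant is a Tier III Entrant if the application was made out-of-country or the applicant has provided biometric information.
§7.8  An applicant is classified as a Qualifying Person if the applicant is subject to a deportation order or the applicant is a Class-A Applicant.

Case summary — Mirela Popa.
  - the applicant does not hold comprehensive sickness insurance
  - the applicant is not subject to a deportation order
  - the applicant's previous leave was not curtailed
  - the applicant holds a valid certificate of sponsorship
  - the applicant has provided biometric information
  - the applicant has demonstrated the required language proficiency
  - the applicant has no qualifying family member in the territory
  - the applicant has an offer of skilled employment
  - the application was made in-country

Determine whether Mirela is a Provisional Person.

No

§7.7 — Tier III Entrant: [the application was made out-of-country? no] OR [the applicant has provided biometric information? yes] → satisfied.
§7.2 — Assessable Person: [the applicant's previous leave was curtailed? no] AND [not a Tier III Entrant (§7.7)? no] → not satisfied.
§7.1 — Class-A Applicant: [the applicant holds comprehensive sickness insurance? no] OR [the applicant has an offer of skilled employment? yes] OR [Assessable Person (§7.2)? no] → satisfied.
§7.8 — Qualifying Person: [the applicant is subject to a deportation order? no] OR [Class-A Applicant (§7.1)? yes] → satisfied.
§7.5 — Provisional Person: the applicant has not demonstrated the required language proficiency? no; the applicant does not hold a valid certificate of sponsorship? no; Qualifying Person (§7.8)? yes — 1 of 3 hold (need ≥2) → not satisfied.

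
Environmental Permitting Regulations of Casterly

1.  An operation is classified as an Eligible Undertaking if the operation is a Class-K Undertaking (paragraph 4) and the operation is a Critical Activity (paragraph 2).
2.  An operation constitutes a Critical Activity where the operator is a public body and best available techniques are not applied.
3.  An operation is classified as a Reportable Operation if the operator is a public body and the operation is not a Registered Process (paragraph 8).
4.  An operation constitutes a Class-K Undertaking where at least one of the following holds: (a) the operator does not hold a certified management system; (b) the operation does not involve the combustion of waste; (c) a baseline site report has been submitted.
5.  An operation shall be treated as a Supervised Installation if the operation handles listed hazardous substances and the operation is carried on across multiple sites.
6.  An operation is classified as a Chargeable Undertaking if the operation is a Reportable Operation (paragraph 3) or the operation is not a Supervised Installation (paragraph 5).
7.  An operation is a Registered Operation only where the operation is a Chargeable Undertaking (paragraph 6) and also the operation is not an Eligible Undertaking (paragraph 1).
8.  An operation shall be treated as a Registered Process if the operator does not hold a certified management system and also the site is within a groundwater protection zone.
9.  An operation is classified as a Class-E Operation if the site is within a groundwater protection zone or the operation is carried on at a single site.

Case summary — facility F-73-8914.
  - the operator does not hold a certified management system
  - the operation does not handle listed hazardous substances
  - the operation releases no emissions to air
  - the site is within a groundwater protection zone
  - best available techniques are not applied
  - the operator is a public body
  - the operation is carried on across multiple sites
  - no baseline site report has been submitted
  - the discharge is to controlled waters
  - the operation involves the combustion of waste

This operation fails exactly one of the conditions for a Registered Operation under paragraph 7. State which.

Eligible Undertaking

Under paragraph 8: the operator does not hold a certified management system? yes; and the site is within a groundwater protection zone? yes. So the operation is a Registered Process.
Under paragraph 3: the operator is a public body? yes; and not a Registered Process (paragraph 8)? no. So the operation is not a Reportable Operation.
Under paragraph 5: the operation handles listed hazardous substances? no; and the operation is carried on across multiple sites? yes. So the operation is not a Supervised Installation.
Under paragraph 6: Reportable Operation (paragraph 3)? no; or not a Supervised Installation (paragraph 5)? yes. So the operation is a Chargeable Undertaking.
Under paragraph 4: the operator does not hold a certified management system? yes; or the operation does not involve the combustion of waste? no; or a baseline site report has been submitted? no. So the operation is a Class-K Undertaking.
Under paragraph 2: the operator is a public body? yes; and best available techniques are not applied? yes. So the operation is a Critical Activity.
Under paragraph 1: Class-K Undertaking (paragraph 4)? yes; and Critical Activity (paragraph 2)? yes. So the operation is an Eligible Undertaking.
Under paragraph 7: Chargeable Undertaking (paragraph 6)? yes; and not an Eligible Undertaking (paragraph 1)? no. So the operation is not a Registered Operation.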